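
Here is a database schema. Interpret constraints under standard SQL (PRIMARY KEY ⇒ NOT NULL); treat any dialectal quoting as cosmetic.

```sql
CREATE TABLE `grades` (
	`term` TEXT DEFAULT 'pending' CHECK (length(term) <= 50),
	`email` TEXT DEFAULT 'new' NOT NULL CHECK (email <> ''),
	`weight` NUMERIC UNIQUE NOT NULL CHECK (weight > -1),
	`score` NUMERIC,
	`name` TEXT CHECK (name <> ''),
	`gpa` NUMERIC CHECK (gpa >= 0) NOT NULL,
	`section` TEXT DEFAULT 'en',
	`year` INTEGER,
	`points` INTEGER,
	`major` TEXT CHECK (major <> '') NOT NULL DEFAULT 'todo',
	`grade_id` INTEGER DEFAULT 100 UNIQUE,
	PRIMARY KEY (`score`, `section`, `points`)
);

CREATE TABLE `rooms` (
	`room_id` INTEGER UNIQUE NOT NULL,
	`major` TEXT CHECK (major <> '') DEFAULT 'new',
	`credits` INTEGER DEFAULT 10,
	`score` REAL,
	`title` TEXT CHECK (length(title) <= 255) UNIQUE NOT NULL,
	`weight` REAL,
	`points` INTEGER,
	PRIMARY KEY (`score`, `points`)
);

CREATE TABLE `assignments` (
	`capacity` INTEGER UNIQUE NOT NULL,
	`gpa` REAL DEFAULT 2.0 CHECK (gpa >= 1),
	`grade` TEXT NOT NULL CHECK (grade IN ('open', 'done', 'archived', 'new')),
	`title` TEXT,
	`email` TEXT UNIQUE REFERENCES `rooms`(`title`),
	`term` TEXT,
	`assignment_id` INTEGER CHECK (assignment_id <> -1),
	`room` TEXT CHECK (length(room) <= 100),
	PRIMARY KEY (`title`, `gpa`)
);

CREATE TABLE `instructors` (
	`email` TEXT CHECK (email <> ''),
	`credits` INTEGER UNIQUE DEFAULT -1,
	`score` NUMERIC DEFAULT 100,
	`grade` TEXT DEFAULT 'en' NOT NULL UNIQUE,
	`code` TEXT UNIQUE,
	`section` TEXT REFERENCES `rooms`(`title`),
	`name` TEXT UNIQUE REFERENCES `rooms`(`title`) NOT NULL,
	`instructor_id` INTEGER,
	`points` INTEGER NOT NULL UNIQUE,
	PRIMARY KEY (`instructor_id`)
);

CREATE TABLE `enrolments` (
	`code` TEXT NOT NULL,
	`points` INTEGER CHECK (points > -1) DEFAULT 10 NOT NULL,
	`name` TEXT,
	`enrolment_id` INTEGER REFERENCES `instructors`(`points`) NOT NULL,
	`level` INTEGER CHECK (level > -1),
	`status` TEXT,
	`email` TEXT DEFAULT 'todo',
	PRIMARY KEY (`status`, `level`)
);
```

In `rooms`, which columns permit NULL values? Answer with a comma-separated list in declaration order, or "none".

- room_id: declared NOT NULL → not nullable.
- major: CHECK does not forbid NULL (a CHECK constraint passes when its expression is NULL) → nullable.
- credits: DEFAULT only fills an omitted column; an explicit NULL is still allowed → nullable.
- score: part of the PRIMARY KEY, which implies NOT NULL → not nullable.
- title: declared NOT NULL → not nullable.
- weight: no NOT NULL constraint applies → nullable.
- points: part of the PRIMARY KEY, which implies NOT NULL → not nullable.

major, credits, weight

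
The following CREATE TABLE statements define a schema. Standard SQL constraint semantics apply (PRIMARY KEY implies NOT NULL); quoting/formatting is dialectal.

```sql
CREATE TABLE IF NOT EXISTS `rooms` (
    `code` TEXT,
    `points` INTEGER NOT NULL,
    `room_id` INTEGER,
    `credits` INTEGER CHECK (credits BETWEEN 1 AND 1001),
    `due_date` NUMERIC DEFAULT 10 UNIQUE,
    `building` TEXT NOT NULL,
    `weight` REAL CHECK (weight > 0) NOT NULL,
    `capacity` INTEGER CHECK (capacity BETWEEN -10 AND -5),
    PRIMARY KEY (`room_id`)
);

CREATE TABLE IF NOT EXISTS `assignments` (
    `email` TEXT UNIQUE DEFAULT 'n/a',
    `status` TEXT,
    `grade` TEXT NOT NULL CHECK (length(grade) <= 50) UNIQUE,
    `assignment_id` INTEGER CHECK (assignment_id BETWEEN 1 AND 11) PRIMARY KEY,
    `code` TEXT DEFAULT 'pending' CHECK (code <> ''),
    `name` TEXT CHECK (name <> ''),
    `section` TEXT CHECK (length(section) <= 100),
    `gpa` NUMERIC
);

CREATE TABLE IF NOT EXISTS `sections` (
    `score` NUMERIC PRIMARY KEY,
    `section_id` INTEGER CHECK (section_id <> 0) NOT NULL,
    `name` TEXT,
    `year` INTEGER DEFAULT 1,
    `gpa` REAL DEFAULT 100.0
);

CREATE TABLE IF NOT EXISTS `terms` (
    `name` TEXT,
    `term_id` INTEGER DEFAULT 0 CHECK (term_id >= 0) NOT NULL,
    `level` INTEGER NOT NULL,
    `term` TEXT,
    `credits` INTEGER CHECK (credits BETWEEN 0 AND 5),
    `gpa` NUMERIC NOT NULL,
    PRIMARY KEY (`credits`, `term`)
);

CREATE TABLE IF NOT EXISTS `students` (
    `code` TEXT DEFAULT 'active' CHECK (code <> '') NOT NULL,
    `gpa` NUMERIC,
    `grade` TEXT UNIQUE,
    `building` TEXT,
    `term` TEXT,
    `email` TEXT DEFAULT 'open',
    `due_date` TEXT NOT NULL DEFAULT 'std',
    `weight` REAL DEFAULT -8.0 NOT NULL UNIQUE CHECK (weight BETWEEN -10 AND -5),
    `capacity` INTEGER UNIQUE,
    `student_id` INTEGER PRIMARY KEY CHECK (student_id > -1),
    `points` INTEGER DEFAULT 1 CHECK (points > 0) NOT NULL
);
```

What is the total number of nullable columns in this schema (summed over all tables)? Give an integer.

rooms: 4 nullable (code, credits, due_date, capacity — PK (room_id) and explicit NOT NULL columns excluded).
assignments: 6 nullable (email, status, code, name, section, gpa — PK (assignment_id) and explicit NOT NULL columns excluded).
sections: 3 nullable (name, year, gpa — PK (score) and explicit NOT NULL columns excluded).
terms: 1 nullable (name — PK (credits, term) and explicit NOT NULL columns excluded).
students: 6 nullable (gpa, grade, building, term, email, capacity — PK (student_id) and explicit NOT NULL columns excluded).
Total: 4 + 6 + 3 + 1 + 6 = 20.

20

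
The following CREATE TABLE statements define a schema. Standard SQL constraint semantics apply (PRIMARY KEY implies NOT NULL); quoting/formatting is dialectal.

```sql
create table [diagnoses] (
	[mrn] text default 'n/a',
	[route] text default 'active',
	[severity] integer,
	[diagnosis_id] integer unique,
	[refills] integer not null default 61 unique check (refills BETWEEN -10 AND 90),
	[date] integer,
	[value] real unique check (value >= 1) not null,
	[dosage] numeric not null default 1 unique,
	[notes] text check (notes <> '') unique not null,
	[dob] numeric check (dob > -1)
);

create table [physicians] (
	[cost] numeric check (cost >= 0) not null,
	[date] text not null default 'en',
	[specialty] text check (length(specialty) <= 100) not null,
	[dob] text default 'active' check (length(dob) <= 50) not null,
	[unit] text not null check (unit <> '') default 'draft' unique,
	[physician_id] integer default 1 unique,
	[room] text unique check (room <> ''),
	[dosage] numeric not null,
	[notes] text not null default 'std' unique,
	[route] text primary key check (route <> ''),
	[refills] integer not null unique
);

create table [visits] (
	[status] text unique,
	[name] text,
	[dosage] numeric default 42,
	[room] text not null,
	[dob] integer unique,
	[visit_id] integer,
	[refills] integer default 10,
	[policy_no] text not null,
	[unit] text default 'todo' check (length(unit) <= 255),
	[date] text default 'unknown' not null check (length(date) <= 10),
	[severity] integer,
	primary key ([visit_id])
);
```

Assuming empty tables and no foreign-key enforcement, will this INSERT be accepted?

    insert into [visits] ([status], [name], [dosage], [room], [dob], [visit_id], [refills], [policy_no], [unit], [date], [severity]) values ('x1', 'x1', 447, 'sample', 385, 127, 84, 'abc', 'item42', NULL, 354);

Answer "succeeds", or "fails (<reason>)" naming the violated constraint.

fails (NOT NULL on date)

date is explicitly set to NULL, but date is declared NOT NULL.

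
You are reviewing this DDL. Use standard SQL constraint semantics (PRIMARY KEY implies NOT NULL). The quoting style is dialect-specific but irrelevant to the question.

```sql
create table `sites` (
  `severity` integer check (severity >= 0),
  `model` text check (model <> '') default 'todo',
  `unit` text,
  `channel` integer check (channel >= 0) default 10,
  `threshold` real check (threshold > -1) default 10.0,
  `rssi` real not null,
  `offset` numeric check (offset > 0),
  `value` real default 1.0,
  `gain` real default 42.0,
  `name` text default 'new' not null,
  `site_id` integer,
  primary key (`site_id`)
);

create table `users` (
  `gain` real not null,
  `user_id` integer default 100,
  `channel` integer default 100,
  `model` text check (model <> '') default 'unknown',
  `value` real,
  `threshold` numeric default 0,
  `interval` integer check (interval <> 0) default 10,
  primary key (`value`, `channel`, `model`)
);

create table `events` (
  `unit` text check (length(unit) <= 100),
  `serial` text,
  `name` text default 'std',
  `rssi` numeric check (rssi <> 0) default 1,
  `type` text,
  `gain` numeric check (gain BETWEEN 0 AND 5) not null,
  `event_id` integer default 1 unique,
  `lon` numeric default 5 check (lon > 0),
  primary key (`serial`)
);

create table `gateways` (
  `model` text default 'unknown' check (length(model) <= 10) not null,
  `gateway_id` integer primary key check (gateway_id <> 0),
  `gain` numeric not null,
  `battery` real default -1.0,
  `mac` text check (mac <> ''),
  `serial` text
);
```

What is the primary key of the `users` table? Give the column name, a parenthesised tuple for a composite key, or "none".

A table-level PRIMARY KEY clause names 3 columns: value, channel, model.
This is a composite key — the combination is unique, not each column individually.

(value, channel, model)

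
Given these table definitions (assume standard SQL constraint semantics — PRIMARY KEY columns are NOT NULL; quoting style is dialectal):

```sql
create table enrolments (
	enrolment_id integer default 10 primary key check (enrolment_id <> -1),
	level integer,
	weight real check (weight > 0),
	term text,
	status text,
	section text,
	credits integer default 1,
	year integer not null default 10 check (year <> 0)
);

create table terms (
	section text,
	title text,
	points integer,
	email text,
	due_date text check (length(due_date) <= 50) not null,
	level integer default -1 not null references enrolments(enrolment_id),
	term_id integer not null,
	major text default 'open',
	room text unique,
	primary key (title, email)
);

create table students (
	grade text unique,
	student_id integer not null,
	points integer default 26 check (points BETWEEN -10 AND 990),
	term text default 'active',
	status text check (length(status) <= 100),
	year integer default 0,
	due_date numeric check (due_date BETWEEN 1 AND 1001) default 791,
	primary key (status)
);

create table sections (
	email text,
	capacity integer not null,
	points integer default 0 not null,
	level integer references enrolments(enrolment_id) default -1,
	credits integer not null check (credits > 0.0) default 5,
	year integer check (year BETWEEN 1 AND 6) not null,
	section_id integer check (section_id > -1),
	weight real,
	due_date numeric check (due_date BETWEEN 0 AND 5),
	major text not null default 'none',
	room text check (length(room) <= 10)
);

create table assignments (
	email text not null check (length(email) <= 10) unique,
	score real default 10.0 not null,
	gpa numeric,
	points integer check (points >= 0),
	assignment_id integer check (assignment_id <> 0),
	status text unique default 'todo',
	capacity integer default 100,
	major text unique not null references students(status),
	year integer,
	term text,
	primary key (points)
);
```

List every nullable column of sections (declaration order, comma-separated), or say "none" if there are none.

email, level, section_id, weight, due_date, room

- email: no NOT NULL constraint applies → nullable.
- capacity: declared NOT NULL → not nullable.
- points: declared NOT NULL → not nullable.
- level: a foreign key column may be NULL unless separately constrained → nullable.
- credits: declared NOT NULL → not nullable.
- year: declared NOT NULL → not nullable.
- section_id: CHECK does not forbid NULL (a CHECK constraint passes when its expression is NULL) → nullable.
- weight: no NOT NULL constraint applies → nullable.
- due_date: CHECK does not forbid NULL (a CHECK constraint passes when its expression is NULL) → nullable.
- major: declared NOT NULL → not nullable.
- room: CHECK does not forbid NULL (a CHECK constraint passes when its expression is NULL) → nullable.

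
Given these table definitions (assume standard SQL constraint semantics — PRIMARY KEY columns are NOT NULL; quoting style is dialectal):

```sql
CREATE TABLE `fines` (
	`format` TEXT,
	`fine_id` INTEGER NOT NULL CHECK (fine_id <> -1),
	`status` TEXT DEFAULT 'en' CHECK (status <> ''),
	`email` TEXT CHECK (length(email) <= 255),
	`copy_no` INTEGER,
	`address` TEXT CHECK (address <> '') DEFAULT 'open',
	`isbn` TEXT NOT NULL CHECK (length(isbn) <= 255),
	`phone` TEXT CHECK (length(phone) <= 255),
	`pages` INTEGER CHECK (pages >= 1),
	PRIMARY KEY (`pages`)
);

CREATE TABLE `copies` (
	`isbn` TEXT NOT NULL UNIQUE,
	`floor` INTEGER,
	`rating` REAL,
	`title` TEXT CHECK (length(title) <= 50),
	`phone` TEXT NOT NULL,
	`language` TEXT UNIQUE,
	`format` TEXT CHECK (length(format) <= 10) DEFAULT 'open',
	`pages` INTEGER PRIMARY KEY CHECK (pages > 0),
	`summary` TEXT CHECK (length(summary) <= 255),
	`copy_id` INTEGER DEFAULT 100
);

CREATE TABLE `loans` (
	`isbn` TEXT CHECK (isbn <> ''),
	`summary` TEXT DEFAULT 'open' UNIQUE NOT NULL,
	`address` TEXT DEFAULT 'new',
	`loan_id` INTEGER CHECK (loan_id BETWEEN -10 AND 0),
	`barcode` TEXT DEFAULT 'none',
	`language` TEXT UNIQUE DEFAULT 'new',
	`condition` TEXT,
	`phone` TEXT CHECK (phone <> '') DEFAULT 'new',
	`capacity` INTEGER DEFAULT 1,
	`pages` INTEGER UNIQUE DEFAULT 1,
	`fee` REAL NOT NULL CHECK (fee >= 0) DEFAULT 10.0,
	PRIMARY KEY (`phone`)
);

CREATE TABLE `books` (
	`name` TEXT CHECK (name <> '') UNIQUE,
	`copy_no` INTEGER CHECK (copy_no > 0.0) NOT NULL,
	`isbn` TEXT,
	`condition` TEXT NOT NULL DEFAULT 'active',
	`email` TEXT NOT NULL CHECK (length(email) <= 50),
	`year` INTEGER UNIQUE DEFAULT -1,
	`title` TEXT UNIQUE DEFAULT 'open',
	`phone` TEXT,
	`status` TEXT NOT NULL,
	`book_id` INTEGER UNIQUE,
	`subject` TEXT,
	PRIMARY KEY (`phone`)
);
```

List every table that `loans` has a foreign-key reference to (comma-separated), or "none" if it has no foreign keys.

none

No column in loans has a REFERENCES clause.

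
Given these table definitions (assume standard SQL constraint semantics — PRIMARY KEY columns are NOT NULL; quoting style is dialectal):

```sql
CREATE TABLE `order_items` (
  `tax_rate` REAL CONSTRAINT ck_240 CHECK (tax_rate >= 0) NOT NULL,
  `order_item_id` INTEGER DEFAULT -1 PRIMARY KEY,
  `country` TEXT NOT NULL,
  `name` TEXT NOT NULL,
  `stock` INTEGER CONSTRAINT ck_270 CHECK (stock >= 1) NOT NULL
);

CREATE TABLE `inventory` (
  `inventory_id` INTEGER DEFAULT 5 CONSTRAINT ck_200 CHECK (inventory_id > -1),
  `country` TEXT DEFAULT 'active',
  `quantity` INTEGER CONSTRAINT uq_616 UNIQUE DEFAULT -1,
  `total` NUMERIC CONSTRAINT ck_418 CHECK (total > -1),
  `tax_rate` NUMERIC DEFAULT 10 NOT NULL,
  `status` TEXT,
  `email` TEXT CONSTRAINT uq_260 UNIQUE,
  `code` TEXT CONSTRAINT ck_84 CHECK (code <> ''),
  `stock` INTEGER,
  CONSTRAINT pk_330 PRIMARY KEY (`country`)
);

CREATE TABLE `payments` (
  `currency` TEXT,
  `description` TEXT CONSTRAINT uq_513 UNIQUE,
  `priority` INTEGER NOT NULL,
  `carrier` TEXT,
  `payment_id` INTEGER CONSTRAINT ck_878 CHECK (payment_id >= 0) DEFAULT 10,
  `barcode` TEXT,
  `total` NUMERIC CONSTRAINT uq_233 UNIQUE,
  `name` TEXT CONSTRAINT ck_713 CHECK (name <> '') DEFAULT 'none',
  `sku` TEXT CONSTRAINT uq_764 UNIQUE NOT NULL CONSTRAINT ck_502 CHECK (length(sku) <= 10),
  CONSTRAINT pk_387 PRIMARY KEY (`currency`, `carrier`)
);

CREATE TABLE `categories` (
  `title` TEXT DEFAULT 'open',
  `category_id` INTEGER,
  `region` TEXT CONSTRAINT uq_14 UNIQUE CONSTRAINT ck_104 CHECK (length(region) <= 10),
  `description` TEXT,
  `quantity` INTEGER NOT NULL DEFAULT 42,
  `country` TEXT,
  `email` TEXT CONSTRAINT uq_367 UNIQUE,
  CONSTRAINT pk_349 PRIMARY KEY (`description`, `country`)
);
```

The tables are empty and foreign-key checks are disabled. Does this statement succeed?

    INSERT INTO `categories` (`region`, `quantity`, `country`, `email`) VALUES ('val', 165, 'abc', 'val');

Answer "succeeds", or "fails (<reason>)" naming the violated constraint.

fails (NOT NULL on description)

description is omitted from the column list and has no DEFAULT, so it would receive NULL.
But description is part of the PRIMARY KEY (implied NOT NULL).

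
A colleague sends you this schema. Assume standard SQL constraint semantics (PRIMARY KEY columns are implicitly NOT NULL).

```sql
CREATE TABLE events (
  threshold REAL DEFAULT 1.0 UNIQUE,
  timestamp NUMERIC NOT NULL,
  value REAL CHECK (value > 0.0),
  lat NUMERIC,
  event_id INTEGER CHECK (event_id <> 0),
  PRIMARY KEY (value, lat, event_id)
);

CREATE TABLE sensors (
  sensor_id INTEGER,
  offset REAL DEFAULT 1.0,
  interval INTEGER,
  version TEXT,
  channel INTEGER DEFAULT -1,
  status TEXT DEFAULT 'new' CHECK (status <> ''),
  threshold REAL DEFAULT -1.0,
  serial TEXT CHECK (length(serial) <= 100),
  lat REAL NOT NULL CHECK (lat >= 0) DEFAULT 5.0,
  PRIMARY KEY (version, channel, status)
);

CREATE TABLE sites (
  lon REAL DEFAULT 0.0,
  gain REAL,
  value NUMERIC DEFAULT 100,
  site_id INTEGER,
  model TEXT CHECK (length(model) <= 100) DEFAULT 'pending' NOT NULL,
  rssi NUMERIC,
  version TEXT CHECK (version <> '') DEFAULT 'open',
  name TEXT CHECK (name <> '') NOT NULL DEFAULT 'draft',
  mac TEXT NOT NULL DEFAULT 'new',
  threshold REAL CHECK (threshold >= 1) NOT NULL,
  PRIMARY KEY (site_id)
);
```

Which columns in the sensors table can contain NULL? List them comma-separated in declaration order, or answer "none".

- sensor_id: no NOT NULL constraint applies → nullable.
- offset: DEFAULT only fills an omitted column; an explicit NULL is still allowed → nullable.
- interval: no NOT NULL constraint applies → nullable.
- version: part of the PRIMARY KEY, which implies NOT NULL → not nullable.
- channel: part of the PRIMARY KEY, which implies NOT NULL → not nullable.
- status: part of the PRIMARY KEY, which implies NOT NULL → not nullable.
- threshold: DEFAULT only fills an omitted column; an explicit NULL is still allowed → nullable.
- serial: CHECK does not forbid NULL (a CHECK constraint passes when its expression is NULL) → nullable.
- lat: declared NOT NULL → not nullable.

sensor_id, offset, interval, threshold, serial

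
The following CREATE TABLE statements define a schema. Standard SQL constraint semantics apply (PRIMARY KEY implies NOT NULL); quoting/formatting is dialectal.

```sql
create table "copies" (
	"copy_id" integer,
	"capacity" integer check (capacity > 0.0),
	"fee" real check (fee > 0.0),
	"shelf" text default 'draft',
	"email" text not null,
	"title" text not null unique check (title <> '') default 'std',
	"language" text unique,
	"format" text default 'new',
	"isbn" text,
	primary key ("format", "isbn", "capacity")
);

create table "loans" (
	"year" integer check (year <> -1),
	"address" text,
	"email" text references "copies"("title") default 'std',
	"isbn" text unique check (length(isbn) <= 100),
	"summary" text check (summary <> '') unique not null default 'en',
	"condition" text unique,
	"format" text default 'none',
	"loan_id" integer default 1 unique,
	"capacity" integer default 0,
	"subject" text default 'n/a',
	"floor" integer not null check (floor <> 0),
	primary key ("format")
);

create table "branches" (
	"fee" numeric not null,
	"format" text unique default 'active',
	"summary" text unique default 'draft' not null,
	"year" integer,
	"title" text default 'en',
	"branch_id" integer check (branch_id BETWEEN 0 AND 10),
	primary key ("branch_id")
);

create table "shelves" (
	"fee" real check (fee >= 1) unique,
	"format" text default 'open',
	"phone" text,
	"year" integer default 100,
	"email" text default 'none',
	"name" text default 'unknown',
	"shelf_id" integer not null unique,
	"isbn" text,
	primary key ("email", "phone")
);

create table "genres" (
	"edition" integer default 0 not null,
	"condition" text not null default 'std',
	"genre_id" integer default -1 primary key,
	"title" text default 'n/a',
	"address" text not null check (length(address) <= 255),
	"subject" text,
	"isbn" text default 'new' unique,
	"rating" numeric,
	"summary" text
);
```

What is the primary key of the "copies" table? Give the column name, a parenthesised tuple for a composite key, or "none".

(format, isbn, capacity)

A table-level PRIMARY KEY clause names 3 columns: format, isbn, capacity.
This is a composite key — the combination is unique, not each column individually.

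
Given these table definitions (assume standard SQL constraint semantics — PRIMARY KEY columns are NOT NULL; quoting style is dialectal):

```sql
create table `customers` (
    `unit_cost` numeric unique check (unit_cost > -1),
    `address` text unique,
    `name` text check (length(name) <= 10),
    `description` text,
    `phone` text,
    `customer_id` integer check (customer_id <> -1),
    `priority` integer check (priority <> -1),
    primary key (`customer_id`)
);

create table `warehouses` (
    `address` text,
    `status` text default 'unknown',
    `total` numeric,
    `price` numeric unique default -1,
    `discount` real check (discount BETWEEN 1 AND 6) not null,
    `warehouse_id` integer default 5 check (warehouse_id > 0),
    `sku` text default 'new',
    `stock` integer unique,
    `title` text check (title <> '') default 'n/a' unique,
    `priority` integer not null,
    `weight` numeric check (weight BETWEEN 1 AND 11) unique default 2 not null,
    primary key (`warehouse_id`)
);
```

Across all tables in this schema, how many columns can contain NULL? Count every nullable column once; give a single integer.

customers: 6 nullable (unit_cost, address, name, description, phone, priority — PK (customer_id) and explicit NOT NULL columns excluded).
warehouses: 7 nullable (address, status, total, price, sku, stock, title — PK (warehouse_id) and explicit NOT NULL columns excluded).
Total: 6 + 7 = 13.

13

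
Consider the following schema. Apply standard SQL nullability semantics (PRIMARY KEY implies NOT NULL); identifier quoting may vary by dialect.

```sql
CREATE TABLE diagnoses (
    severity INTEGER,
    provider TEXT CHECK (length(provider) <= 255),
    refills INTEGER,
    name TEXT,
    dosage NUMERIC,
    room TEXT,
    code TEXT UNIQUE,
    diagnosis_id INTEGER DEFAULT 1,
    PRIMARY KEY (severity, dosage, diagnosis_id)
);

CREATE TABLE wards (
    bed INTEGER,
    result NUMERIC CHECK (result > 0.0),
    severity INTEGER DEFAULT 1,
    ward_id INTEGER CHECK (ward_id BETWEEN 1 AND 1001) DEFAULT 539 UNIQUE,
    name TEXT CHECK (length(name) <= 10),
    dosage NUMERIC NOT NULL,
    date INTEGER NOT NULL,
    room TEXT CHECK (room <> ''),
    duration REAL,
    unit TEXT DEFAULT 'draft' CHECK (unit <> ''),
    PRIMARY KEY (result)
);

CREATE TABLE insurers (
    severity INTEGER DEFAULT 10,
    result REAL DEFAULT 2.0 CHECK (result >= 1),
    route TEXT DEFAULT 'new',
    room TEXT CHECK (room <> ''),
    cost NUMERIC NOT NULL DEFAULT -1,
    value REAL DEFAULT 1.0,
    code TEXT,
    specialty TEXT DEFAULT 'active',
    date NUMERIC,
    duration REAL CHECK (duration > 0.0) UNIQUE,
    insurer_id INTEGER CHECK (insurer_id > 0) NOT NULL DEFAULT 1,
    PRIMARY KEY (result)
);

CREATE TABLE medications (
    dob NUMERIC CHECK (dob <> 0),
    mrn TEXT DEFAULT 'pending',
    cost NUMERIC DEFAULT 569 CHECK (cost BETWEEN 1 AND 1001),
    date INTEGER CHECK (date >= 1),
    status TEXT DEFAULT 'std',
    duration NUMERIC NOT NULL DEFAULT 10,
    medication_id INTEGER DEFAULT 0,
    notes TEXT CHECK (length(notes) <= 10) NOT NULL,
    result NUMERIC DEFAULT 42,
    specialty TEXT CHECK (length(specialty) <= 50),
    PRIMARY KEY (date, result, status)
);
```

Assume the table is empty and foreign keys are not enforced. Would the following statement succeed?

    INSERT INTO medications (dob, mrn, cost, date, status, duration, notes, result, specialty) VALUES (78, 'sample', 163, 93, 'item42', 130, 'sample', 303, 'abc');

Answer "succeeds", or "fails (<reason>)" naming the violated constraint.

succeeds

NOT NULL columns: date is supplied; duration is supplied; notes is supplied; result is supplied; status is supplied.
CHECK constraints: 78 satisfies (dob <> 0); 163 satisfies (cost BETWEEN 1 AND 1001); 93 satisfies (date >= 1); 'sample' satisfies (length(notes) <= 10); 'abc' satisfies (length(specialty) <= 50).
No constraint is violated.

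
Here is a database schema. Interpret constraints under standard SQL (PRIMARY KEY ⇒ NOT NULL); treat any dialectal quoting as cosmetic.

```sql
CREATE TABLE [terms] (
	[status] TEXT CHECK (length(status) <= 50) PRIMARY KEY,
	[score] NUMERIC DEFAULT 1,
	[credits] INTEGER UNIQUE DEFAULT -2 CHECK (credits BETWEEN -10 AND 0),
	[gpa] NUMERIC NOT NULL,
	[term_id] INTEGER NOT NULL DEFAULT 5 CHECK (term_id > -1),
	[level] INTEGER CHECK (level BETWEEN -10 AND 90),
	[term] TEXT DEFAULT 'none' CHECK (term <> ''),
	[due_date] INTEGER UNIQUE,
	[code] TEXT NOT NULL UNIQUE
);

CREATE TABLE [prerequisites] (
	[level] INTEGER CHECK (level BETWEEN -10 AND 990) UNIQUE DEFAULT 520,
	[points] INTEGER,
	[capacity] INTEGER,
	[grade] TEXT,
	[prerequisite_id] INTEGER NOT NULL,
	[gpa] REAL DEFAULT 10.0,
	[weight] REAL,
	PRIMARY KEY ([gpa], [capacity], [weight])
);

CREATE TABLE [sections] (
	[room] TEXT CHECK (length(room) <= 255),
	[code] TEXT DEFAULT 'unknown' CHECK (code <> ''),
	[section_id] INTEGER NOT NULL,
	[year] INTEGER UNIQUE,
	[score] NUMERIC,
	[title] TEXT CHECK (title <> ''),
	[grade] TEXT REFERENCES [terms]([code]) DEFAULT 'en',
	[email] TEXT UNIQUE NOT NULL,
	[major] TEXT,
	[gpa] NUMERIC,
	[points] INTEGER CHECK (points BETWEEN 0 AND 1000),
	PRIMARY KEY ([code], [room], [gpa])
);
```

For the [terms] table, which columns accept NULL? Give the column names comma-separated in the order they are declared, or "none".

score, credits, level, term, due_date

- status: part of the PRIMARY KEY, which implies NOT NULL → not nullable.
- score: DEFAULT only fills an omitted column; an explicit NULL is still allowed → nullable.
- credits: CHECK does not forbid NULL (a CHECK constraint passes when its expression is NULL) → nullable.
- gpa: declared NOT NULL → not nullable.
- term_id: declared NOT NULL → not nullable.
- level: CHECK does not forbid NULL (a CHECK constraint passes when its expression is NULL) → nullable.
- term: CHECK does not forbid NULL (a CHECK constraint passes when its expression is NULL) → nullable.
- due_date: UNIQUE does not imply NOT NULL → nullable.
- code: declared NOT NULL → not nullable.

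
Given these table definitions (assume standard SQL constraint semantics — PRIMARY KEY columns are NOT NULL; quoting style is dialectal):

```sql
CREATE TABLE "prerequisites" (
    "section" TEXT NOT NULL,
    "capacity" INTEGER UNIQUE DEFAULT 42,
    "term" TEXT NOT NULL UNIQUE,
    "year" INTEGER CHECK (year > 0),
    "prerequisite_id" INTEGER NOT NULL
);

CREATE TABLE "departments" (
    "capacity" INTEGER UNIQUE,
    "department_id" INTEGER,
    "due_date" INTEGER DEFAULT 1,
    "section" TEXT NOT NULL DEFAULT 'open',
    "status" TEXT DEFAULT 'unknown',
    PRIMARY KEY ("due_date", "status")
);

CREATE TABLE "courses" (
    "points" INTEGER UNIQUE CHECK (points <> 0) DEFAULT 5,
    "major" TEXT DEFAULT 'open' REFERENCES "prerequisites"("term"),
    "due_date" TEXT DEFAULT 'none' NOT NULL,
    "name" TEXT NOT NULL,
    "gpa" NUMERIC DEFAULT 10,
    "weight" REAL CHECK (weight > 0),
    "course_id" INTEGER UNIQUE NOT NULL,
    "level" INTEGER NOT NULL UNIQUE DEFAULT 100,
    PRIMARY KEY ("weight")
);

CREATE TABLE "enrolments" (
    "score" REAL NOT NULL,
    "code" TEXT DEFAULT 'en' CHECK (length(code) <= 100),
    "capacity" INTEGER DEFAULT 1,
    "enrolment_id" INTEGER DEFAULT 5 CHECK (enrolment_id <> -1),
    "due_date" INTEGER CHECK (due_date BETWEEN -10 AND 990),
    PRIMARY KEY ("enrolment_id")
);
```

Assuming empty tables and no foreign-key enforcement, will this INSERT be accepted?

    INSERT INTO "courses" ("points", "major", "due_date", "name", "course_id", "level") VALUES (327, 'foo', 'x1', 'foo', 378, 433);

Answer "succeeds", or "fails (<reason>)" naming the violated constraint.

weight is omitted from the column list and has no DEFAULT, so it would receive NULL.
But weight is part of the PRIMARY KEY (implied NOT NULL).

fails (NOT NULL on weight)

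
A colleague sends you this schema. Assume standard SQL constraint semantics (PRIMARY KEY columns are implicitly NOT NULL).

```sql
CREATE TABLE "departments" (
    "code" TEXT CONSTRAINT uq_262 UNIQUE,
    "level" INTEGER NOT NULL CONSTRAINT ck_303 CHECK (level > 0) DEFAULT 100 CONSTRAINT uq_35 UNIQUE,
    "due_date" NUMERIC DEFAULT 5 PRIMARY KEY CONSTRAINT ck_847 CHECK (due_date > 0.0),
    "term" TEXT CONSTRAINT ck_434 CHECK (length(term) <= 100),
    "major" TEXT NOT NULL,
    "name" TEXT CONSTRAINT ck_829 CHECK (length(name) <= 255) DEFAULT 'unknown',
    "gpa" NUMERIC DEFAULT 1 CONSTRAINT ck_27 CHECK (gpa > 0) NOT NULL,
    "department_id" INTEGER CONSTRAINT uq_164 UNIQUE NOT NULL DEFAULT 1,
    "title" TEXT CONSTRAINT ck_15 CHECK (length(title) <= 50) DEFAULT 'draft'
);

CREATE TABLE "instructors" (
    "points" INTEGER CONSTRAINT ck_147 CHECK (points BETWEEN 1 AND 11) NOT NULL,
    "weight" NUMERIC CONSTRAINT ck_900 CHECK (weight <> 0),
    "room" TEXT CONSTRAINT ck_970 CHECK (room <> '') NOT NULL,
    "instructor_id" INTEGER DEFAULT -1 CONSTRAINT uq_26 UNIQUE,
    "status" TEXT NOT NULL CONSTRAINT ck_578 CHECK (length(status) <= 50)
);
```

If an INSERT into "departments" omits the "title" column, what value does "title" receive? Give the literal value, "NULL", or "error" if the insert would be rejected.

title has an explicit DEFAULT 'draft'.
When the column is omitted from an INSERT, that default is used.

'draft'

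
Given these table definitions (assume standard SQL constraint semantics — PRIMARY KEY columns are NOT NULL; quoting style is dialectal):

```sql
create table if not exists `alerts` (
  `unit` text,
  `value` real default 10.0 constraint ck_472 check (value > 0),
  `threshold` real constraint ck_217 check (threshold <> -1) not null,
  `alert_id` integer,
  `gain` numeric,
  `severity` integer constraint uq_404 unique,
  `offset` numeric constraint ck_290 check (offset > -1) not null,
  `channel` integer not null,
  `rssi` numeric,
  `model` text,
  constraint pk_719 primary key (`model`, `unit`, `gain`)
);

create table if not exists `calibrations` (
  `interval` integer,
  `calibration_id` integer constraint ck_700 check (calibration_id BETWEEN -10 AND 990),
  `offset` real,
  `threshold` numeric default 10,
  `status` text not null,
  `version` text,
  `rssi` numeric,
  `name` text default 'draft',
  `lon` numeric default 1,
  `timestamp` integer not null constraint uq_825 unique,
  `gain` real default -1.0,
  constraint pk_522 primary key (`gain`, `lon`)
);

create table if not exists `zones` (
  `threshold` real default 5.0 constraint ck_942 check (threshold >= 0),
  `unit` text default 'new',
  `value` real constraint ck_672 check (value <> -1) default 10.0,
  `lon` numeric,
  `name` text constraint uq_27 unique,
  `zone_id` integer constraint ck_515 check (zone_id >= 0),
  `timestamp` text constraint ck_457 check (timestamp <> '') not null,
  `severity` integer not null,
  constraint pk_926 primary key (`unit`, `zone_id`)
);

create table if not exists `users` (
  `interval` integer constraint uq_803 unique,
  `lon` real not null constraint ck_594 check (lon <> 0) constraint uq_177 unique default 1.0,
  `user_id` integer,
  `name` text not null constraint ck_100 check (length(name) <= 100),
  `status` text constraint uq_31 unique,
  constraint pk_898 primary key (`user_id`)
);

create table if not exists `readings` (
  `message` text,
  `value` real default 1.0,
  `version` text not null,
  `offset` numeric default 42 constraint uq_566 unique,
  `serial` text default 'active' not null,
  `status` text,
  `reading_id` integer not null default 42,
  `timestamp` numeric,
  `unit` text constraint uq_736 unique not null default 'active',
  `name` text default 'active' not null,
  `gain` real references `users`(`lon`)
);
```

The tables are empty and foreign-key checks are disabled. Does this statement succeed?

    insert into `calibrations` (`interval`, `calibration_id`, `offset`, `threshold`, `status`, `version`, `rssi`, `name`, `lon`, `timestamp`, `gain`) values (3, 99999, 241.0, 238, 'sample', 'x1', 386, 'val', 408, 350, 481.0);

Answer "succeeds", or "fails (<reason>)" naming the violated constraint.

The value 99999 for calibration_id violates CHECK (calibration_id BETWEEN -10 AND 990).

fails (CHECK on calibration_id)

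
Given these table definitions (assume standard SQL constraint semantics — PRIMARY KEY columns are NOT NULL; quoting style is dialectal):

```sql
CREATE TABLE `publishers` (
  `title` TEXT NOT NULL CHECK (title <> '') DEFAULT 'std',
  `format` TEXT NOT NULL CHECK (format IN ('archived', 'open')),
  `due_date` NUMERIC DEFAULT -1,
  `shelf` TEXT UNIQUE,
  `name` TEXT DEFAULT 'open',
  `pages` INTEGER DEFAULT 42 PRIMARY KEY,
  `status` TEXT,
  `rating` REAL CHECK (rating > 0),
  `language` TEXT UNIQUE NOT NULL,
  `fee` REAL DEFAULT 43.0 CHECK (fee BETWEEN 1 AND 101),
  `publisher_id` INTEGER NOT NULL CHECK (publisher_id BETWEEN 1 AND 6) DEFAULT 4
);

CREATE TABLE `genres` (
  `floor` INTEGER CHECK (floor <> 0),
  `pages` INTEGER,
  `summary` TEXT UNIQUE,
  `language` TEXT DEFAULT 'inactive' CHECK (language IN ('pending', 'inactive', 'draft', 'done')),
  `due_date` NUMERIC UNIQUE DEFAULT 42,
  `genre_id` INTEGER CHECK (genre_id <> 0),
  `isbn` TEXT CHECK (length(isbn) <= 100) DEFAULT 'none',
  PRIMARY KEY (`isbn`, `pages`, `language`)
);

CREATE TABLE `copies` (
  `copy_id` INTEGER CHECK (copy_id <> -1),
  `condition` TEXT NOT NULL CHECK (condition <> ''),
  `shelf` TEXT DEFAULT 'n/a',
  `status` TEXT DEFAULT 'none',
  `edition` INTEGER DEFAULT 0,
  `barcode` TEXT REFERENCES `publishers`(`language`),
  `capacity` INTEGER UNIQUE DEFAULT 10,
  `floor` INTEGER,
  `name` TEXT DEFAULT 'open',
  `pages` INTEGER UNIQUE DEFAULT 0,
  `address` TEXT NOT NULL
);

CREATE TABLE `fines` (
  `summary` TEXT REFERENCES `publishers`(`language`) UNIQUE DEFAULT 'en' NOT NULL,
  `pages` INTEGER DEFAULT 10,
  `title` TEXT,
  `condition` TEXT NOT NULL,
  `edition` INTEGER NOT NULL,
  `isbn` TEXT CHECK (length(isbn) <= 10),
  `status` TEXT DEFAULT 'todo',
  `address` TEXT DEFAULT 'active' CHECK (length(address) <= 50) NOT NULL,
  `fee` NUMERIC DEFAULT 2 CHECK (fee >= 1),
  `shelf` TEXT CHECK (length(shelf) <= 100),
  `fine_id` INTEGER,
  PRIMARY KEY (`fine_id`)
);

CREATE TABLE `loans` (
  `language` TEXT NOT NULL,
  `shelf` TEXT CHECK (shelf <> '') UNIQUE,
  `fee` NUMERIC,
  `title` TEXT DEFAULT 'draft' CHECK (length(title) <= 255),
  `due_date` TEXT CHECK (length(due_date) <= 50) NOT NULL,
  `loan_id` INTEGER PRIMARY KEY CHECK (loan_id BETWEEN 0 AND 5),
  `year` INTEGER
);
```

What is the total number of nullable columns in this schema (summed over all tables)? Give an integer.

publishers: 6 nullable (due_date, shelf, name, status, rating, fee — PK (pages) and explicit NOT NULL columns excluded).
genres: 4 nullable (floor, summary, due_date, genre_id — PK (isbn, pages, language) and explicit NOT NULL columns excluded).
copies: 9 nullable (copy_id, shelf, status, edition, barcode, capacity, floor, name, pages — PK none and explicit NOT NULL columns excluded).
fines: 6 nullable (pages, title, isbn, status, fee, shelf — PK (fine_id) and explicit NOT NULL columns excluded).
loans: 4 nullable (shelf, fee, title, year — PK (loan_id) and explicit NOT NULL columns excluded).
Total: 6 + 4 + 9 + 6 + 4 = 29.

29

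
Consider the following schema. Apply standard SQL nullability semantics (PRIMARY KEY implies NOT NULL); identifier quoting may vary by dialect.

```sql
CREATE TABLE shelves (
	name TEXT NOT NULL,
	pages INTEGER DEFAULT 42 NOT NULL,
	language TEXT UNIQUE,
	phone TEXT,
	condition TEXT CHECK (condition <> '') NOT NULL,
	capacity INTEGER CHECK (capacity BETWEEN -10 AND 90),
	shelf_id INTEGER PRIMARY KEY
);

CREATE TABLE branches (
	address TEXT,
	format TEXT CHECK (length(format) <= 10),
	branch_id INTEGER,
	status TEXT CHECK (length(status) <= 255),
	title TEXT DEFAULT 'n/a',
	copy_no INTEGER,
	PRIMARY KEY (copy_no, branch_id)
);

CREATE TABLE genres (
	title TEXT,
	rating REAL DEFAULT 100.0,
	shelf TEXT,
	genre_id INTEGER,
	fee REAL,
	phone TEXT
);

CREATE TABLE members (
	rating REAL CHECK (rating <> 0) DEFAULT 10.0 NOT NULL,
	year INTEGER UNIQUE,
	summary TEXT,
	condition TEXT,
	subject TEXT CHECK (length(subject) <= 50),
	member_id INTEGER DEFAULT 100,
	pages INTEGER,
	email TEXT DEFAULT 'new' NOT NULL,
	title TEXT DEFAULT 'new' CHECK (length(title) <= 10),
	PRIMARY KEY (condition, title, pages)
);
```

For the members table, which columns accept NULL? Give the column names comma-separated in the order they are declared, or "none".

- rating: declared NOT NULL → not nullable.
- year: UNIQUE does not imply NOT NULL → nullable.
- summary: no NOT NULL constraint applies → nullable.
- condition: part of the PRIMARY KEY, which implies NOT NULL → not nullable.
- subject: CHECK does not forbid NULL (a CHECK constraint passes when its expression is NULL) → nullable.
- member_id: DEFAULT only fills an omitted column; an explicit NULL is still allowed → nullable.
- pages: part of the PRIMARY KEY, which implies NOT NULL → not nullable.
- email: declared NOT NULL → not nullable.
- title: part of the PRIMARY KEY, which implies NOT NULL → not nullable.

year, summary, subject, member_id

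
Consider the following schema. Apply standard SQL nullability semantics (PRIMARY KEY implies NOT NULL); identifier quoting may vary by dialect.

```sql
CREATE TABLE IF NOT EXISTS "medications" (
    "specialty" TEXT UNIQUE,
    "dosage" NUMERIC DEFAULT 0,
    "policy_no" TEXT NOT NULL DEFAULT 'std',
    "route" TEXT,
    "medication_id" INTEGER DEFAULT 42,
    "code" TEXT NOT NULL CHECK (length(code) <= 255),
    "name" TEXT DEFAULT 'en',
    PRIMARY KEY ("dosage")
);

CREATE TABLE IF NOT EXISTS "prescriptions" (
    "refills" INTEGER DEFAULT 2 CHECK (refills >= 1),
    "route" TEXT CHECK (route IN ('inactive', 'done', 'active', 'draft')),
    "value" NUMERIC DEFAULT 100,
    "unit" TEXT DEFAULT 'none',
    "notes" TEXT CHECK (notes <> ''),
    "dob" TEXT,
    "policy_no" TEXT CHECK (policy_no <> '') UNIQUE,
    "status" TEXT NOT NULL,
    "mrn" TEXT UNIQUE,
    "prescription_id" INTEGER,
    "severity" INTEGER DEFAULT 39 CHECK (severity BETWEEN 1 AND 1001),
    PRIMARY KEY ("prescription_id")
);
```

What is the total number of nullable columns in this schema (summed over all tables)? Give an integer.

13

medications: 4 nullable (specialty, route, medication_id, name — PK (dosage) and explicit NOT NULL columns excluded).
prescriptions: 9 nullable (refills, route, value, unit, notes, dob, policy_no, mrn, severity — PK (prescription_id) and explicit NOT NULL columns excluded).
Total: 4 + 9 = 13.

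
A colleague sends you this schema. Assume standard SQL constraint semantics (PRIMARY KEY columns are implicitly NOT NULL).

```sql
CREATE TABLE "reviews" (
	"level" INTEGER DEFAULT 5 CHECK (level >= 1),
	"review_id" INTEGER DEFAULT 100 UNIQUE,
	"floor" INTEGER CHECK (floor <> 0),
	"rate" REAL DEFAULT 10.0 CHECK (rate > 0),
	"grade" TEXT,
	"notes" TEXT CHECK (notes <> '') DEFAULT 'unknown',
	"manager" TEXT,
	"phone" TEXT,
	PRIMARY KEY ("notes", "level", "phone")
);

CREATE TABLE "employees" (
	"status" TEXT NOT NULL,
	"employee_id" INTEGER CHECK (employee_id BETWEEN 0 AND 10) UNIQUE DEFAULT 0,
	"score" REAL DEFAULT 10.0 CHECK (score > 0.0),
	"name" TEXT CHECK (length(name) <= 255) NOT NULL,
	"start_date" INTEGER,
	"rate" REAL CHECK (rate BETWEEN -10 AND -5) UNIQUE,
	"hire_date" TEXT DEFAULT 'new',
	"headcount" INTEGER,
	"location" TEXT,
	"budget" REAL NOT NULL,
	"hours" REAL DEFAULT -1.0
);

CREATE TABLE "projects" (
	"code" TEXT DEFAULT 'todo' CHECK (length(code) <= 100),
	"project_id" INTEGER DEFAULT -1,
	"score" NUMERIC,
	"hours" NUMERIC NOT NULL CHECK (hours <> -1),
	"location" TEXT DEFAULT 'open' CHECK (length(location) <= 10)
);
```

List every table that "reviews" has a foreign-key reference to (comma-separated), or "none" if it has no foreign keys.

No column in reviews has a REFERENCES clause.

none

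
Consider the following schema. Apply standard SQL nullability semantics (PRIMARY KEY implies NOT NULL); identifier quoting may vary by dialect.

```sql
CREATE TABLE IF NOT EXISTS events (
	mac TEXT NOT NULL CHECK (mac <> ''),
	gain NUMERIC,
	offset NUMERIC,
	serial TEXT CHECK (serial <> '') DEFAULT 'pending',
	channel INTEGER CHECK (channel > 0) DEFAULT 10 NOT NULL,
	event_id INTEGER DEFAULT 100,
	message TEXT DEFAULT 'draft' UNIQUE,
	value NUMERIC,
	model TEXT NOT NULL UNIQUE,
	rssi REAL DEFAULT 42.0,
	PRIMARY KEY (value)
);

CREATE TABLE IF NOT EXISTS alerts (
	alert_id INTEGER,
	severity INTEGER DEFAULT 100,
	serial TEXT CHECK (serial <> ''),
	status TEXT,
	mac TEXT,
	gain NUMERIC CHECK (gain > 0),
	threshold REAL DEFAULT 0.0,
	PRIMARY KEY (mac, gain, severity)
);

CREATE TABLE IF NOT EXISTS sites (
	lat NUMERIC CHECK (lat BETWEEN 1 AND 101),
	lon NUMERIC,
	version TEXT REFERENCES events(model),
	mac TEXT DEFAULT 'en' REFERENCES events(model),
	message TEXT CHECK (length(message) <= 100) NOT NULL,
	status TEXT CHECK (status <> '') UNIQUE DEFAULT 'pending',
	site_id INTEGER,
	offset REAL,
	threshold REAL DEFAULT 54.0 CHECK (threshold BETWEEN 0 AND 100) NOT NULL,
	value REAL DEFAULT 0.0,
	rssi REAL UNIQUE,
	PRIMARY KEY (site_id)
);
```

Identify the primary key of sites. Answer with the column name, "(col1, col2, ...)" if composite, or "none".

site_id is declared PRIMARY KEY as a table-level PRIMARY KEY clause.

site_id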